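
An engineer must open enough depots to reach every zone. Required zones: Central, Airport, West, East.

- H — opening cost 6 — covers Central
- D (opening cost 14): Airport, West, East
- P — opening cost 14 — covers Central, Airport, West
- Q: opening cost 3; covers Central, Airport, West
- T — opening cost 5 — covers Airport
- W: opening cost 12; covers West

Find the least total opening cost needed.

Choose D and Q: together they cover Central, Airport, West, East — every zone.
Total opening cost: 14 + 3 = 17.

17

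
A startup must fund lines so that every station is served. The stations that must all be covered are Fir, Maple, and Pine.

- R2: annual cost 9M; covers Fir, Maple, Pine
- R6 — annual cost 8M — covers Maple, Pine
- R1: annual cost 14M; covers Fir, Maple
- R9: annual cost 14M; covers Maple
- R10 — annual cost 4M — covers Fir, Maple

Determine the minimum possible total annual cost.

R2 alone covers Fir, Maple, Pine — every station.
Total annual cost: 9.

9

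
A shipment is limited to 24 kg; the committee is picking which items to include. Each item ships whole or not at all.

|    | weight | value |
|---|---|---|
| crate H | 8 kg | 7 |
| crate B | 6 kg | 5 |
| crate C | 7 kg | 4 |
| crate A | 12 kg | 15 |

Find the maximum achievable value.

22

Allowing fractional choices, the relaxed optimum would be about 25.3, but items are indivisible.
crate C + crate A: weight 7 + 12 = 19 ≤ 24, value 4 + 15 = 19.
crate B + crate A: weight 6 + 12 = 18 ≤ 24, value 5 + 15 = 20.
crate H + crate A: weight 8 + 12 = 20 ≤ 24, value 7 + 15 = 22.
Best is crate H and crate A with total value 22.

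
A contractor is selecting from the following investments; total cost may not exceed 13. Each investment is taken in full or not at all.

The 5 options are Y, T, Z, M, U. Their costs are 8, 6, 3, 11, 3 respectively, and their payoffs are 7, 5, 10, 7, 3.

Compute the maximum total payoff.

This is an integer program with binary decision variables.
Allowing fractional choices, the relaxed optimum would be about 19.1, but investments are indivisible.
T + Z: cost 6 + 3 = 9 ≤ 13, payoff 5 + 10 = 15.
Y + Z: cost 8 + 3 = 11 ≤ 13, payoff 7 + 10 = 17.
T + Z + U: cost 6 + 3 + 3 = 12 ≤ 13, payoff 5 + 10 + 3 = 18.
Best is T, Z, and U with total payoff 18.

18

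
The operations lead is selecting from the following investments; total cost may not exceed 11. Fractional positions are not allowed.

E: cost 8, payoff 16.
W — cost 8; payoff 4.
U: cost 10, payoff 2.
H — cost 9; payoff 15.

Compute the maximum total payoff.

16

E: cost 8 ≤ 11, payoff 16.
W: cost 8 ≤ 11, payoff 4.
H: cost 9 ≤ 11, payoff 15.
Best is E with total payoff 16.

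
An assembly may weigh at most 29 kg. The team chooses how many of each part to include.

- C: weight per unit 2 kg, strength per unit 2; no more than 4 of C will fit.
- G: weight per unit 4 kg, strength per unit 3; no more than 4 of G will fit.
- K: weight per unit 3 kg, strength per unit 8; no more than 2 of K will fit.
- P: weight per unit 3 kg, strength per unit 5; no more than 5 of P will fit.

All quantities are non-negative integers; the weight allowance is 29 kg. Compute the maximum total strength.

49

2×C, 1×G, 2×K, and 5×P: weight 29 ≤ 29, strength 2·2 + 1·3 + 2·8 + 5·5 = 48.
4×C, 2×K, and 5×P: weight 29 ≤ 29, strength 4·2 + 2·8 + 5·5 = 49.
Best is 49.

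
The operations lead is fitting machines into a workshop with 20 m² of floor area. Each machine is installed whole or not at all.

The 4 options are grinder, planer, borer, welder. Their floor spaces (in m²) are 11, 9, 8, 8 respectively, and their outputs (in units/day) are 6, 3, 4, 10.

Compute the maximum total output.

16

Allowing fractional choices, the relaxed optimum would be about 16.5, but machines are indivisible.
grinder + welder: floor space 11 + 8 = 19 ≤ 20, output 6 + 10 = 16.
borer + welder: floor space 8 + 8 = 16 ≤ 20, output 4 + 10 = 14.
Best is grinder and welder with total output 16.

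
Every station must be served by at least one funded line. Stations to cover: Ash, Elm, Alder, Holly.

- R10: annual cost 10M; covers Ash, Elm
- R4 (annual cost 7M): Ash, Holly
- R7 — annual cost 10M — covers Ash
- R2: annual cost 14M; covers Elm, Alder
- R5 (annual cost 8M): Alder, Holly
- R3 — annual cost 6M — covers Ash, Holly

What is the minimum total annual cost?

This is a weighted set-cover instance.
The greedy cost-per-new-station heuristic would pick R3 and R2 for 20, but a cheaper cover exists.
Choose R10 and R5: together they cover Ash, Elm, Alder, Holly — every station.
Total annual cost: 10 + 8 = 18.
No cover costs less than 18.

18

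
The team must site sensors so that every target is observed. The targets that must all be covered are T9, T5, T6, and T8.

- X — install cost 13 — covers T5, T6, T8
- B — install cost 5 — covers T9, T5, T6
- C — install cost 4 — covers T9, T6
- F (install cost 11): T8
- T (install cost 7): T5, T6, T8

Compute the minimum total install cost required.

11

This is a weighted set-cover instance.
The greedy cost-per-new-target heuristic would pick B and T for 12, but a cheaper cover exists.
Choose C and T: together they cover T9, T5, T6, T8 — every target.
Total install cost: 4 + 7 = 11.
No cover costs less than 11.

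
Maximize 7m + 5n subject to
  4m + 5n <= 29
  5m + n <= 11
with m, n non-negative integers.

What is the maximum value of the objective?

Relaxing integrality, the LP optimum is 32.71 at (m,n) = (1.24, 4.81), which is not an integer point.
(m,n)=(1,5): 4·1+5·5=29≤29, 5·1+1·5=10≤11, objective 32.
(m,n)=(1,4): 4·1+5·4=24≤29, 5·1+1·4=9≤11, objective 27.
(m,n)=(0,5): 4·0+5·5=25≤29, 5·0+1·5=5≤11, objective 25.
(m,n)=(1,3): 4·1+5·3=19≤29, 5·1+1·3=8≤11, objective 22.
Maximum is 32 at (m,n)=(1,5).

32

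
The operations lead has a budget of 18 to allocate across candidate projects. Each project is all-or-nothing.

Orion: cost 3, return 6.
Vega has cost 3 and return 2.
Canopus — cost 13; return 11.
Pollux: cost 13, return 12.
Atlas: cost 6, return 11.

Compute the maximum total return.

19

Take Orion, Vega, and Atlas: cost 3 + 3 + 6 = 12 ≤ 18, return 6 + 2 + 11 = 19.
No other feasible combination does better.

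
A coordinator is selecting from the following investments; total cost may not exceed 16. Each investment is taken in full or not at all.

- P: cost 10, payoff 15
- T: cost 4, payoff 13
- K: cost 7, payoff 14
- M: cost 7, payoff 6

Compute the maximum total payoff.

Take P and T: cost 10 + 4 = 14 ≤ 16, payoff 15 + 13 = 28.
No other feasible combination does better.

28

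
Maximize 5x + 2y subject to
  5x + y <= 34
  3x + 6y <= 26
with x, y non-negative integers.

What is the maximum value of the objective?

(x,y)=(6,1) is feasible, giving 32.
(x,y)=(6,0) is feasible, giving 30.
(x,y)=(5,1) is feasible, giving 27.
The best lattice point is (6,1), giving 32.

32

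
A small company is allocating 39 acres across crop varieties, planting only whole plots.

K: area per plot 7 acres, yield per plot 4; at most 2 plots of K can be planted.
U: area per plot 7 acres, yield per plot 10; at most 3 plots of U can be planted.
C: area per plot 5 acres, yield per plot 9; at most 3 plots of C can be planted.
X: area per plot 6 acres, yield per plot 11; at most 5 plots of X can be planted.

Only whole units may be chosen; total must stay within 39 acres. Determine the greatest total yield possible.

This is a bounded integer knapsack.
Take 3×C and 4×X: area 39 ≤ 39, yield 3·9 + 4·11 = 71.
No other integer combination yields more.

71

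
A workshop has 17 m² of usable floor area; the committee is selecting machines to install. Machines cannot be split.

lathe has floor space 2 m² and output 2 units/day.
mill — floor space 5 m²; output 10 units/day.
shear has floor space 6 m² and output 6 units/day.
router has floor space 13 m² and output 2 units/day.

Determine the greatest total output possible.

Take lathe, mill, and shear: floor space 2 + 5 + 6 = 13 ≤ 17, output 2 + 10 + 6 = 18.
No other feasible combination does better.

18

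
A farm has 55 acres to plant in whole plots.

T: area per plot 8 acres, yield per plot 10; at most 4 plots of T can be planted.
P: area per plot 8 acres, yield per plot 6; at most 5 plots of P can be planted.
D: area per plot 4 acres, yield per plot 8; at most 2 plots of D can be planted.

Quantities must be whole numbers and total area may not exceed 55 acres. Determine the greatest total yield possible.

Take 4×T, 1×P, and 2×D: area 48 ≤ 55, yield 4·10 + 1·6 + 2·8 = 62.
D has the best ratio (8/4) and is taken to its limit of 2; remaining capacity is filled optimally with the others.

62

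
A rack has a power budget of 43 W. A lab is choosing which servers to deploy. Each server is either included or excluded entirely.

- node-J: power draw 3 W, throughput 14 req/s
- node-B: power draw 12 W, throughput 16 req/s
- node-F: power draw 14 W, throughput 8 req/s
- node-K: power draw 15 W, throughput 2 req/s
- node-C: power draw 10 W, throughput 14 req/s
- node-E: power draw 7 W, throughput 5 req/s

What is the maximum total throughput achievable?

52

This is a 0-1 knapsack instance.
Allowing fractional choices, the relaxed optimum would be about 55.3, but servers are indivisible.
node-J + node-B + node-C + node-E: power draw 3 + 12 + 10 + 7 = 32 ≤ 43, throughput 14 + 16 + 14 + 5 = 49.
node-J + node-B + node-K + node-C: power draw 3 + 12 + 15 + 10 = 40 ≤ 43, throughput 14 + 16 + 2 + 14 = 46.
node-J + node-B + node-F + node-C: power draw 3 + 12 + 14 + 10 = 39 ≤ 43, throughput 14 + 16 + 8 + 14 = 52.
Best is node-J, node-B, node-F, and node-C with total throughput 52.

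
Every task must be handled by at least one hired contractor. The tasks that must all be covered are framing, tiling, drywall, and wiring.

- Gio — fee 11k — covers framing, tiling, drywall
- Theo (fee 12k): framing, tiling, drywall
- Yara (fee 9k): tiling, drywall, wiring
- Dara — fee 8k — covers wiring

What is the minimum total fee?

19

This is an integer covering problem.
The greedy cost-per-new-task heuristic would pick Yara and Gio for 20, but a cheaper cover exists.
Choose Gio and Dara: together they cover framing, tiling, drywall, wiring — every task.
Total fee: 11 + 8 = 19.
No cover costs less than 19.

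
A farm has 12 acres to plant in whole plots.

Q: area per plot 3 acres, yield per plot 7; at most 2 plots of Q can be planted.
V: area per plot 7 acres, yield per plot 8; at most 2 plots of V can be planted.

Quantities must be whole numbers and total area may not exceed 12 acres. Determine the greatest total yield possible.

2×Q: area 6 ≤ 12, yield 2·7 = 14.
1×Q and 1×V: area 10 ≤ 12, yield 1·7 + 1·8 = 15.
Best is 15.

15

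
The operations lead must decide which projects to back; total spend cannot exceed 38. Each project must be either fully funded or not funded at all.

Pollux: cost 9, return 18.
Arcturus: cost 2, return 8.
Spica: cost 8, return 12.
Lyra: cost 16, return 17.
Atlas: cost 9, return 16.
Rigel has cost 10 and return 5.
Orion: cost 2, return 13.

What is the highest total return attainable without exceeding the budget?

Take Pollux, Arcturus, Lyra, Atlas, and Orion: cost 9 + 2 + 16 + 9 + 2 = 38 ≤ 38, return 18 + 8 + 17 + 16 + 13 = 72.
No other feasible combination does better.

72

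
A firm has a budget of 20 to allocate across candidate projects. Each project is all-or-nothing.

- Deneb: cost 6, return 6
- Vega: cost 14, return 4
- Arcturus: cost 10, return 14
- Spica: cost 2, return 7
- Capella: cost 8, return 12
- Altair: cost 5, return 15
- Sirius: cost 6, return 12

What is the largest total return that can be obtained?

Treat it as a binary knapsack problem.
Take Deneb, Spica, Altair, and Sirius: cost 6 + 2 + 5 + 6 = 19 ≤ 20, return 6 + 7 + 15 + 12 = 40.
No other feasible combination does better.

40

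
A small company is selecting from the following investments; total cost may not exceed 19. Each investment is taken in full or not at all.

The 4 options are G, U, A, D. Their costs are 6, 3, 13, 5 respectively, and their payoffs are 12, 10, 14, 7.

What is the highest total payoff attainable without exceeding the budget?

29

Allowing fractional choices, the relaxed optimum would be about 34.4, but investments are indivisible.
G + A: cost 6 + 13 = 19 ≤ 19, payoff 12 + 14 = 26.
G + U + D: cost 6 + 3 + 5 = 14 ≤ 19, payoff 12 + 10 + 7 = 29.
Best is G, U, and D with total payoff 29.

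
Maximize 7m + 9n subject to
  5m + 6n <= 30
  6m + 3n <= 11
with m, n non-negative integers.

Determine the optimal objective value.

The continuous relaxation peaks at (0, 3.67) with value 33.00; rounding to a feasible lattice point costs some objective.
(m,n)=(0,3): 5·0+6·3=18≤30, 6·0+3·3=9≤11, objective 27.
(m,n)=(0,2): 5·0+6·2=12≤30, 6·0+3·2=6≤11, objective 18.
Maximum is 27 at (m,n)=(0,3).

27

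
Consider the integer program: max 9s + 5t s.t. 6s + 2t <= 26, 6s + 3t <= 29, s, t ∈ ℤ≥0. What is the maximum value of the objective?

45

(s,t)=(0,9): 6·0+2·9=18≤26, 6·0+3·9=27≤29, objective 45.
(s,t)=(0,8): 6·0+2·8=16≤26, 6·0+3·8=24≤29, objective 40.
Maximum is 45 at (s,t)=(0,9).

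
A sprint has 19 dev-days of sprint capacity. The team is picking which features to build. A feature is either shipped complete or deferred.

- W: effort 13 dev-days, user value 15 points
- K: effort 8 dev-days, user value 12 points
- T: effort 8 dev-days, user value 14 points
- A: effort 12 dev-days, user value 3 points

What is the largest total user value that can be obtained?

Allowing fractional choices, the relaxed optimum would be about 29.5, but features are indivisible.
K + T: effort 8 + 8 = 16 ≤ 19, user value 12 + 14 = 26.
W: effort 13 ≤ 19, user value 15.
Best is K and T with total user value 26.

26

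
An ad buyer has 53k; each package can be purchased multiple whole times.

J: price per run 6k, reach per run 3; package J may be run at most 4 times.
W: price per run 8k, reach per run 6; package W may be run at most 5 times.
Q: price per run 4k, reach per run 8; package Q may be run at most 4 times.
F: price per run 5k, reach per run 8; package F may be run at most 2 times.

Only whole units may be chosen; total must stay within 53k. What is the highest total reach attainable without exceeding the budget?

66

4×W, 4×Q, and 1×F: price 53 ≤ 53, reach 4·6 + 4·8 + 1·8 = 64.
3×W, 4×Q, and 2×F: price 50 ≤ 53, reach 3·6 + 4·8 + 2·8 = 66.
Best is 66.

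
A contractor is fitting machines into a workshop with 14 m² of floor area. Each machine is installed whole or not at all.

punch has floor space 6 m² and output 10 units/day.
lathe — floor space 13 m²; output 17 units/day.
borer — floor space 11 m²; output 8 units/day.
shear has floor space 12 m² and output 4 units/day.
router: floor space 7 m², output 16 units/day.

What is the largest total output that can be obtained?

This is a 0-1 knapsack instance.
Allowing fractional choices, the relaxed optimum would be about 27.3, but machines are indivisible.
lathe: floor space 13 ≤ 14, output 17.
router: floor space 7 ≤ 14, output 16.
punch + router: floor space 6 + 7 = 13 ≤ 14, output 10 + 16 = 26.
Best is punch and router with total output 26.

26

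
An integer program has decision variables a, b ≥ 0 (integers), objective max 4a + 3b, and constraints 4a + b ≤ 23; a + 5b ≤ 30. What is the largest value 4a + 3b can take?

Relaxing integrality, the LP optimum is 33.21 at (a,b) = (4.47, 5.11), which is not an integer point.
(a,b)=(4,5): 4·4+1·5=21≤23, 1·4+5·5=29≤30, objective 31.
(a,b)=(4,4): 4·4+1·4=20≤23, 1·4+5·4=24≤30, objective 28.
No feasible integer point exceeds 31.

31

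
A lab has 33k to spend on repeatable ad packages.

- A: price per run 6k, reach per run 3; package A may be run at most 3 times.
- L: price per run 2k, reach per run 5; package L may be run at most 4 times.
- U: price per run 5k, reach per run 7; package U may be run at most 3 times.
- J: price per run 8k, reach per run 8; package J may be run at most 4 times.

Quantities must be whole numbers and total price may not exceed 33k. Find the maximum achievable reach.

49

3×L, 2×U, and 2×J: price 32 ≤ 33, reach 3·5 + 2·7 + 2·8 = 45.
4×L, 3×U, and 1×J: price 31 ≤ 33, reach 4·5 + 3·7 + 1·8 = 49.
Best is 49.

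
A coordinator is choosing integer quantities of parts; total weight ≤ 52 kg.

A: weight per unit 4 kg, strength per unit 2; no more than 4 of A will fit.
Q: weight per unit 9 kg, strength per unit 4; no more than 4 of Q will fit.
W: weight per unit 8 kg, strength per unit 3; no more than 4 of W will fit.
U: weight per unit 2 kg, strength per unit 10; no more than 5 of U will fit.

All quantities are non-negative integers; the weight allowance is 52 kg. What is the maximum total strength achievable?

U has the best ratio (10/2); taking only U gives at most 5×10 = 50 (stopped by the supply cap of 5).
Mixing does better — 4×A, 2×Q, 1×W, and 5×U: weight 52 ≤ 52, strength 4·2 + 2·4 + 1·3 + 5·10 = 69.

69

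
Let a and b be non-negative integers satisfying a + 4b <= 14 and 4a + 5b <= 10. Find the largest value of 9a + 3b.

18

Relaxing integrality, the LP optimum is 22.50 at (a,b) = (2.5, 0), which is not an integer point.
(a,b)=(2,0): 1·2+4·0=2≤14, 4·2+5·0=8≤10, objective 18.
(a,b)=(1,1): 1·1+4·1=5≤14, 4·1+5·1=9≤10, objective 12.
(a,b)=(1,0): 1·1+4·0=1≤14, 4·1+5·0=4≤10, objective 9.
Maximum is 18 at (a,b)=(2,0).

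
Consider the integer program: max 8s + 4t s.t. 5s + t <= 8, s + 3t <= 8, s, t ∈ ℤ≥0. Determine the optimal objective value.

16

Relaxing integrality, the LP optimum is 18.29 at (s,t) = (1.14, 2.29), which is not an integer point.
(s,t)=(1,2): 5·1+1·2=7≤8, 1·1+3·2=7≤8, objective 16.
(s,t)=(1,1): 5·1+1·1=6≤8, 1·1+3·1=4≤8, objective 12.
(s,t)=(0,2): 5·0+1·2=2≤8, 1·0+3·2=6≤8, objective 8.
Maximum is 16 at (s,t)=(1,2).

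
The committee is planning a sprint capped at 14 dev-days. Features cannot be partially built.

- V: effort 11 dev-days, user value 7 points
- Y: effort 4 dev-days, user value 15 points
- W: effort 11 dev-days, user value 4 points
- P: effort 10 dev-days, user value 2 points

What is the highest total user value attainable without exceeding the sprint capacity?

This is an integer program with binary decision variables.
Take Y and P: effort 4 + 10 = 14 ≤ 14, user value 15 + 2 = 17.
No other feasible combination does better.

17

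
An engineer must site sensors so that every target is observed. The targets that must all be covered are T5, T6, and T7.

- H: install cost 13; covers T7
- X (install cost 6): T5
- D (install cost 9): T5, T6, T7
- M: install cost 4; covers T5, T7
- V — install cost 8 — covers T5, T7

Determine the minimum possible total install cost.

9

The greedy cost-per-new-target heuristic would pick M and D for 13, but a cheaper cover exists.
D alone covers T5, T6, T7 — every target.
Total install cost: 9.
No cover costs less than 9.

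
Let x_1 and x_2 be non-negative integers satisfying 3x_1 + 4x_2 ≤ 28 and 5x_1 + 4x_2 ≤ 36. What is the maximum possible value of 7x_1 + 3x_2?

49

(x_1,x_2)=(7,0): 3·7+4·0=21≤28, 5·7+4·0=35≤36, objective 49.
(x_1,x_2)=(6,1): 3·6+4·1=22≤28, 5·6+4·1=34≤36, objective 45.
(x_1,x_2)=(6,0): 3·6+4·0=18≤28, 5·6+4·0=30≤36, objective 42.
The best lattice point is (7,0), giving 49.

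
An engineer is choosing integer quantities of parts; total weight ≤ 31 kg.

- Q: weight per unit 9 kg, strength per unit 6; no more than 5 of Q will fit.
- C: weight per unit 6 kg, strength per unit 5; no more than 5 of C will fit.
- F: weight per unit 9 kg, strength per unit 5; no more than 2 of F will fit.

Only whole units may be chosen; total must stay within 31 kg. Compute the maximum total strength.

C has the best ratio (5/6); taking only C gives at most 5×5 = 25 (stopped by the weight limit).
Optimal: 5×C: weight 30 ≤ 31, strength 5·5 = 25.

25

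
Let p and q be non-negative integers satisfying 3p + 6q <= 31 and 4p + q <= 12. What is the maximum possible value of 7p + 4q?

30

The continuous relaxation peaks at (1.95, 4.19) with value 30.43; rounding to a feasible lattice point costs some objective.
(p,q)=(2,4): 3·2+6·4=30≤31, 4·2+1·4=12≤12, objective 30.
(p,q)=(2,3): 3·2+6·3=24≤31, 4·2+1·3=11≤12, objective 26.
(p,q)=(1,4): 3·1+6·4=27≤31, 4·1+1·4=8≤12, objective 23.
(p,q)=(0,5): 3·0+6·5=30≤31, 4·0+1·5=5≤12, objective 20.
The best lattice point is (2,4), giving 30.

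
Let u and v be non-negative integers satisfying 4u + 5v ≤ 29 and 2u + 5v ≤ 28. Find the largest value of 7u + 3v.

Relaxing integrality, the LP optimum is 50.75 at (u,v) = (7.25, 0), which is not an integer point.
(u,v)=(7,0): 4·7+5·0=28≤29, 2·7+5·0=14≤28, objective 49.
(u,v)=(6,1): 4·6+5·1=29≤29, 2·6+5·1=17≤28, objective 45.
(u,v)=(6,0): 4·6+5·0=24≤29, 2·6+5·0=12≤28, objective 42.
The best lattice point is (7,0), giving 49.

49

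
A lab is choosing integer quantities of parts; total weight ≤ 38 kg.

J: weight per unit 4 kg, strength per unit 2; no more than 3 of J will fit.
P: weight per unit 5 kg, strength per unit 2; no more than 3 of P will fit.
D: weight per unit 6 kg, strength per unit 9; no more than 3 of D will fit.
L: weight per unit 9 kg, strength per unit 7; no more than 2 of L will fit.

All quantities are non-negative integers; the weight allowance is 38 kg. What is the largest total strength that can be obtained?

2×P, 3×D, and 1×L: weight 37 ≤ 38, strength 2·2 + 3·9 + 1·7 = 38.
3×D and 2×L: weight 36 ≤ 38, strength 3·9 + 2·7 = 41.
Best is 41.

41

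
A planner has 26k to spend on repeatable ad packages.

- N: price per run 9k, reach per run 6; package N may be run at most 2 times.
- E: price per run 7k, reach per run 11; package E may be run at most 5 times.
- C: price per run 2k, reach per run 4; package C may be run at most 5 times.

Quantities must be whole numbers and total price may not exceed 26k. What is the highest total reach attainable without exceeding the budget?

42

2×E and 5×C: price 24 ≤ 26, reach 2·11 + 5·4 = 42.
3×E and 2×C: price 25 ≤ 26, reach 3·11 + 2·4 = 41.
Best is 42.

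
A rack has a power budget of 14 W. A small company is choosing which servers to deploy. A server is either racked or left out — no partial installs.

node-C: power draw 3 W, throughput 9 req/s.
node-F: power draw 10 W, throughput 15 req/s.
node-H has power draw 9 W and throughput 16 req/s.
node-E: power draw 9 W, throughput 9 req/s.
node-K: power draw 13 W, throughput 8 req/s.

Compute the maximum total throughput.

25

This is an integer program with binary decision variables.
node-C + node-F: power draw 3 + 10 = 13 ≤ 14, throughput 9 + 15 = 24.
node-C + node-E: power draw 3 + 9 = 12 ≤ 14, throughput 9 + 9 = 18.
node-C + node-H: power draw 3 + 9 = 12 ≤ 14, throughput 9 + 16 = 25.
Best is node-C and node-H with total throughput 25.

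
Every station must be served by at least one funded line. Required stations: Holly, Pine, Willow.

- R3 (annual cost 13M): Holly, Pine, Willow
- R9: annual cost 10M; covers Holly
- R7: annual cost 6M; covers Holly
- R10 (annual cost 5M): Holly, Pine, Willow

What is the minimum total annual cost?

This is a weighted set-cover instance.
R10 alone covers Holly, Pine, Willow — every station.
Total annual cost: 5.
No cover costs less than 5.

5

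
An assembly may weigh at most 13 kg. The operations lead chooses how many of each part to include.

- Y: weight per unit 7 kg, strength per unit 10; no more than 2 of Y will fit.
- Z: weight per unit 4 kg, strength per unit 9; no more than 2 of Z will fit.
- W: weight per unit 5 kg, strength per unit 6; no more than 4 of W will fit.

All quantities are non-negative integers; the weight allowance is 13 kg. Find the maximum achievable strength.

Take 2×Z and 1×W: weight 13 ≤ 13, strength 2·9 + 1·6 = 24.
Z has the best ratio (9/4) and is taken to its limit of 2; remaining capacity is filled optimally with the others.

24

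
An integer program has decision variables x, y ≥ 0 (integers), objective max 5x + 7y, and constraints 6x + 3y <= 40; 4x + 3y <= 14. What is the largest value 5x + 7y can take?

28

The continuous relaxation peaks at (0, 4.67) with value 32.67; rounding to a feasible lattice point costs some objective.
(x,y)=(0,4): 6·0+3·4=12≤40, 4·0+3·4=12≤14, objective 28.
(x,y)=(1,3): 6·1+3·3=15≤40, 4·1+3·3=13≤14, objective 26.
(x,y)=(0,3): 6·0+3·3=9≤40, 4·0+3·3=9≤14, objective 21.
Maximum is 28 at (x,y)=(0,4).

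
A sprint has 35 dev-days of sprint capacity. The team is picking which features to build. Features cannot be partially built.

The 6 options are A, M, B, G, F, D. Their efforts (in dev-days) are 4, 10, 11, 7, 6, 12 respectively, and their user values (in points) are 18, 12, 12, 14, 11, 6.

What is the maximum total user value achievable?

56

Allowing fractional choices, the relaxed optimum would be about 63.7, but features are indivisible.
A + M + G + F: effort 4 + 10 + 7 + 6 = 27 ≤ 35, user value 18 + 12 + 14 + 11 = 55.
A + M + B + G: effort 4 + 10 + 11 + 7 = 32 ≤ 35, user value 18 + 12 + 12 + 14 = 56.
A + B + G + F: effort 4 + 11 + 7 + 6 = 28 ≤ 35, user value 18 + 12 + 14 + 11 = 55.
Best is A, M, B, and G with total user value 56.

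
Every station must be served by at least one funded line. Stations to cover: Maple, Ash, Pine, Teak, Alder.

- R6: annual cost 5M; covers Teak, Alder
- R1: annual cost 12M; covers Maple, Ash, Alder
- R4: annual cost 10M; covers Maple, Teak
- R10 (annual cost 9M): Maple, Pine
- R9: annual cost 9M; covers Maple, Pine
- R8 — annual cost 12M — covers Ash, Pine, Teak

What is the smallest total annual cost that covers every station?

The greedy cost-per-new-station heuristic would pick R6, R10, and R1 for 26, but a cheaper cover exists.
Choose R1 and R8: together they cover Maple, Ash, Pine, Teak, Alder — every station.
Total annual cost: 12 + 12 = 24.
No cover costs less than 24.

24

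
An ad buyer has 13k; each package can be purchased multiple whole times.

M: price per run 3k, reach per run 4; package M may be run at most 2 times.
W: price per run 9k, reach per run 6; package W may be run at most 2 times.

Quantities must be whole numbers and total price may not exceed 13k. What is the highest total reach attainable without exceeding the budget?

Take 1×M and 1×W: price 12 ≤ 13, reach 1·4 + 1·6 = 10.
No other integer combination yields more.

10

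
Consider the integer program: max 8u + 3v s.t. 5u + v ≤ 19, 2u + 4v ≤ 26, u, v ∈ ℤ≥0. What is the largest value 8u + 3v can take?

(u,v)=(3,4): 5·3+1·4=19≤19, 2·3+4·4=22≤26, objective 36.
(u,v)=(3,3): 5·3+1·3=18≤19, 2·3+4·3=18≤26, objective 33.
Maximum is 36 at (u,v)=(3,4).

36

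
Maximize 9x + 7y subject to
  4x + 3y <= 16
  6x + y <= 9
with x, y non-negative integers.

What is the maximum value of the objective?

35

The continuous relaxation peaks at (0, 5.33) with value 37.33; rounding to a feasible lattice point costs some objective.
(x,y)=(0,5): 4·0+3·5=15≤16, 6·0+1·5=5≤9, objective 35.
(x,y)=(0,4): 4·0+3·4=12≤16, 6·0+1·4=4≤9, objective 28.
The best lattice point is (0,5), giving 35.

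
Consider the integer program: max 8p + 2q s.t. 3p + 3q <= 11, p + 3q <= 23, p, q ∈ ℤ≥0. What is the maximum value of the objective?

(p,q)=(3,0) is feasible, giving 24.
(p,q)=(2,1) is feasible, giving 18.
(p,q)=(2,0) is feasible, giving 16.
Maximum is 24 at (p,q)=(3,0).

24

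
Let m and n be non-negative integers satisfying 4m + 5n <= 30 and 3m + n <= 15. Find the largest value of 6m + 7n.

42

Relaxing integrality, the LP optimum is 43.64 at (m,n) = (4.09, 2.73), which is not an integer point.
(m,n)=(0,6): 4·0+5·6=30≤30, 3·0+1·6=6≤15, objective 42.
(m,n)=(1,5): 4·1+5·5=29≤30, 3·1+1·5=8≤15, objective 41.
(m,n)=(3,3): 4·3+5·3=27≤30, 3·3+1·3=12≤15, objective 39.
The best lattice point is (0,6), giving 42.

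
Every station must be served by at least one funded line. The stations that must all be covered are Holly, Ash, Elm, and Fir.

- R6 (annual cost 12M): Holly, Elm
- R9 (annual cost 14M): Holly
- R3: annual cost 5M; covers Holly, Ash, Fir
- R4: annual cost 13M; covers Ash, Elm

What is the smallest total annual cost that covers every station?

17

Choose R6 and R3: together they cover Holly, Ash, Elm, Fir — every station.
Total annual cost: 12 + 5 = 17.
No cover costs less than 17.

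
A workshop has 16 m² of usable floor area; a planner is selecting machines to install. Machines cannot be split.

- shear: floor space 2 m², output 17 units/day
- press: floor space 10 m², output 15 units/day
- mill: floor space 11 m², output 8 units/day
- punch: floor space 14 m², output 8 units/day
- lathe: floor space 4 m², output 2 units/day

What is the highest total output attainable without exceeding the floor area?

34

Take shear, press, and lathe: floor space 2 + 10 + 4 = 16 ≤ 16, output 17 + 15 + 2 = 34.
No other feasible combination does better.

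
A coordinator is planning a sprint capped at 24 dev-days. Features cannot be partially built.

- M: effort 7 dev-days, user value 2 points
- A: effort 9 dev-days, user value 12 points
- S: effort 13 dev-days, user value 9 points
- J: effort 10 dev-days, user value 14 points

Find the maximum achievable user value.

26

Take A and J: effort 9 + 10 = 19 ≤ 24, user value 12 + 14 = 26.
No other feasible combination does better.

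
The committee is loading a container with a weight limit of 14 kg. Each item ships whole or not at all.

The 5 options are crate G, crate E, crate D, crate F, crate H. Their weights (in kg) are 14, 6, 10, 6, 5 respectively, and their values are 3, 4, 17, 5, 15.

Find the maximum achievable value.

crate D: weight 10 ≤ 14, value 17.
crate E + crate H: weight 6 + 5 = 11 ≤ 14, value 4 + 15 = 19.
crate F + crate H: weight 6 + 5 = 11 ≤ 14, value 5 + 15 = 20.
Best is crate F and crate H with total value 20.

20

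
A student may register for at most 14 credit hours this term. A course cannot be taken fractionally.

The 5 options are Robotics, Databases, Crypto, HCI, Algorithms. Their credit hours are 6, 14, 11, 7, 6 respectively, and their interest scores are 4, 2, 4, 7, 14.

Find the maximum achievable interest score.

Algorithms: credit hours 6 ≤ 14, interest score 14.
HCI + Algorithms: credit hours 7 + 6 = 13 ≤ 14, interest score 7 + 14 = 21.
Robotics + Algorithms: credit hours 6 + 6 = 12 ≤ 14, interest score 4 + 14 = 18.
Best is HCI and Algorithms with total interest score 21.

21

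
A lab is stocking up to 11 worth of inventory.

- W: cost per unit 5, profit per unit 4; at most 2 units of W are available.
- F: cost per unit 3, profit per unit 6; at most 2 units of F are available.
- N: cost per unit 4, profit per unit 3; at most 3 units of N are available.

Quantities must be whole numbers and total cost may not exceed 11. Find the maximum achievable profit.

16

F has the best ratio (6/3); taking only F gives at most 2×6 = 12 (stopped by the supply cap of 2).
Mixing does better — 1×W and 2×F: cost 11 ≤ 11, profit 1·4 + 2·6 = 16.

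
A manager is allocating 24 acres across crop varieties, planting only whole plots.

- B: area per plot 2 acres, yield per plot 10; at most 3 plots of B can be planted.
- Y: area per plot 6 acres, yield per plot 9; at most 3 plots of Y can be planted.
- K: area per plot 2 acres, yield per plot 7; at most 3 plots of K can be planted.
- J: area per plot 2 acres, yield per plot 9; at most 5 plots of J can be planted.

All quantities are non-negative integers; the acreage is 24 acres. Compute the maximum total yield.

3×B, 3×K, and 5×J: area 22 ≤ 24, yield 3·10 + 3·7 + 5·9 = 96.
3×B, 1×Y, 1×K, and 5×J: area 24 ≤ 24, yield 3·10 + 1·9 + 1·7 + 5·9 = 91.
Best is 96.

96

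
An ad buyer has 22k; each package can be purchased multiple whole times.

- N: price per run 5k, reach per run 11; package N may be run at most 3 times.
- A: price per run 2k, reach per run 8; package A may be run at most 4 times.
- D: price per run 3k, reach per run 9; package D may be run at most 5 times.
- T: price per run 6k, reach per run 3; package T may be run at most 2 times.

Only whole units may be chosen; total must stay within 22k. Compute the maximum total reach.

Take 1×N, 4×A, and 3×D: price 22 ≤ 22, reach 1·11 + 4·8 + 3·9 = 70.
A has the best ratio (8/2) and is taken to its limit of 4; remaining capacity is filled optimally with the others.

70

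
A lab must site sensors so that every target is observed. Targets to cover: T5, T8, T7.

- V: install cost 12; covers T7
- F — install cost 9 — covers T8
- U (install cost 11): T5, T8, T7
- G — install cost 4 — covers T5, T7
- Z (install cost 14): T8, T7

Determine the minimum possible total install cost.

11

The greedy cost-per-new-target heuristic would pick G and F for 13, but a cheaper cover exists.
U alone covers T5, T8, T7 — every target.
Total install cost: 11.
No cover costs less than 11.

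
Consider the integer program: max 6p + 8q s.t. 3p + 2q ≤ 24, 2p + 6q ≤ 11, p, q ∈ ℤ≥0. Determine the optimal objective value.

(p,q)=(5,0) is feasible, giving 30.
(p,q)=(4,0) is feasible, giving 24.
The best lattice point is (5,0), giving 30.

30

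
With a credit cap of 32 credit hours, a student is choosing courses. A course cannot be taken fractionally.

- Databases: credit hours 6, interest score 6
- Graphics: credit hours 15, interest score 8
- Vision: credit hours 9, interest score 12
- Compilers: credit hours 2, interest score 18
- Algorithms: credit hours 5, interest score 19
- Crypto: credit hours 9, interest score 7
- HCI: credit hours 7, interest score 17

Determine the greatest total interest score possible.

73

Allowing fractional choices, the relaxed optimum would be about 74.3, but courses are indivisible.
Vision + Compilers + Algorithms + Crypto + HCI: credit hours 9 + 2 + 5 + 9 + 7 = 32 ≤ 32, interest score 12 + 18 + 19 + 7 + 17 = 73.
Databases + Vision + Compilers + Algorithms + HCI: credit hours 6 + 9 + 2 + 5 + 7 = 29 ≤ 32, interest score 6 + 12 + 18 + 19 + 17 = 72.
Best is Vision, Compilers, Algorithms, Crypto, and HCI with total interest score 73.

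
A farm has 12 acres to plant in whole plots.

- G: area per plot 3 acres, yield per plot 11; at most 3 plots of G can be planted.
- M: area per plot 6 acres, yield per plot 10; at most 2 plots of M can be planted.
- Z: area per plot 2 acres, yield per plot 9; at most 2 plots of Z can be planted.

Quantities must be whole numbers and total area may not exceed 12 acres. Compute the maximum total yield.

This is a bounded integer knapsack.
Z has the best ratio (9/2); taking only Z gives at most 2×9 = 18 (stopped by the supply cap of 2).
Mixing does better — 3×G and 1×Z: area 11 ≤ 12, yield 3·11 + 1·9 = 42.

42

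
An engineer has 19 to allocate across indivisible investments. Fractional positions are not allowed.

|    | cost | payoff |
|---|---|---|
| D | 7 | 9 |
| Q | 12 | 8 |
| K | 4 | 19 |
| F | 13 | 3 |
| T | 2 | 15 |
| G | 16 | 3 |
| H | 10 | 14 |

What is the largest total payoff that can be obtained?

Allowing fractional choices, the relaxed optimum would be about 51.9, but investments are indivisible.
K + T + H: cost 4 + 2 + 10 = 16 ≤ 19, payoff 19 + 15 + 14 = 48.
D + K + T: cost 7 + 4 + 2 = 13 ≤ 19, payoff 9 + 19 + 15 = 43.
Best is K, T, and H with total payoff 48.

48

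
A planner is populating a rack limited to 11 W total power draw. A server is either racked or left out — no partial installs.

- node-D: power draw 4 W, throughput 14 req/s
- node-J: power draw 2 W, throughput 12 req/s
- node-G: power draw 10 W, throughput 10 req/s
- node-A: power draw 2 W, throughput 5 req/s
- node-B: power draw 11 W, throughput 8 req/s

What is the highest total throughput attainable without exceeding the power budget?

31

node-D + node-A: power draw 4 + 2 = 6 ≤ 11, throughput 14 + 5 = 19.
node-D + node-J: power draw 4 + 2 = 6 ≤ 11, throughput 14 + 12 = 26.
node-D + node-J + node-A: power draw 4 + 2 + 2 = 8 ≤ 11, throughput 14 + 12 + 5 = 31.
Best is node-D, node-J, and node-A with total throughput 31.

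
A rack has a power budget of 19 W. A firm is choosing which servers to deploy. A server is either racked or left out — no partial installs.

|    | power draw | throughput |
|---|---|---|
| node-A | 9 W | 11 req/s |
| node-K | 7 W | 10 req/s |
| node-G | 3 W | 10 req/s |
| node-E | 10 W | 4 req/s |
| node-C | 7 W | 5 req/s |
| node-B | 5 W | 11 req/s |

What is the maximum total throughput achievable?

Allowing fractional choices, the relaxed optimum would be about 35.9, but servers are indivisible.
node-A + node-K + node-G: power draw 9 + 7 + 3 = 19 ≤ 19, throughput 11 + 10 + 10 = 31.
node-A + node-G + node-B: power draw 9 + 3 + 5 = 17 ≤ 19, throughput 11 + 10 + 11 = 32.
node-K + node-G + node-B: power draw 7 + 3 + 5 = 15 ≤ 19, throughput 10 + 10 + 11 = 31.
Best is node-A, node-G, and node-B with total throughput 32.

32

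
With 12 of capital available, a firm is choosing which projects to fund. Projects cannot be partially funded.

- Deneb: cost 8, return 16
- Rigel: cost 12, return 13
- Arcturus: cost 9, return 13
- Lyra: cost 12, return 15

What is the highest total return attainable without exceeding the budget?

This is a 0-1 knapsack instance.
Take Deneb: cost 8 ≤ 12, return 16.
No other feasible combination does better.

16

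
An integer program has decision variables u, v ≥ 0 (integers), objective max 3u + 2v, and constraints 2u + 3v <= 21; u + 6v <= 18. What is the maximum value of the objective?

30

Relaxing integrality, the LP optimum is 31.50 at (u,v) = (10.5, 0), which is not an integer point.
(u,v)=(10,0): 2·10+3·0=20≤21, 1·10+6·0=10≤18, objective 30.
(u,v)=(9,1): 2·9+3·1=21≤21, 1·9+6·1=15≤18, objective 29.
(u,v)=(9,0): 2·9+3·0=18≤21, 1·9+6·0=9≤18, objective 27.
Maximum is 30 at (u,v)=(10,0).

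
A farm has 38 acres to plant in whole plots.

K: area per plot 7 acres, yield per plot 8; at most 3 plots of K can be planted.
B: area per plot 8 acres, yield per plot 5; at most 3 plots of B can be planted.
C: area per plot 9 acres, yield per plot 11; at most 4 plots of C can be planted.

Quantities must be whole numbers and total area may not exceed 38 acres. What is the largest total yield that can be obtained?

C has the best ratio (11/9); taking only C gives at most 4×11 = 44 (stopped by the area limit).
Optimal: 4×C: area 36 ≤ 38, yield 4·11 = 44.

44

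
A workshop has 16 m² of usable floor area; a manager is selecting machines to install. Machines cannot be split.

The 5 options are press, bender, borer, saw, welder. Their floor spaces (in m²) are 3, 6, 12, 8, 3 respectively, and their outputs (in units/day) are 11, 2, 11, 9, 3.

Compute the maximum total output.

23

press + saw + welder: floor space 3 + 8 + 3 = 14 ≤ 16, output 11 + 9 + 3 = 23.
press + saw: floor space 3 + 8 = 11 ≤ 16, output 11 + 9 = 20.
press + borer: floor space 3 + 12 = 15 ≤ 16, output 11 + 11 = 22.
Best is press, saw, and welder with total output 23.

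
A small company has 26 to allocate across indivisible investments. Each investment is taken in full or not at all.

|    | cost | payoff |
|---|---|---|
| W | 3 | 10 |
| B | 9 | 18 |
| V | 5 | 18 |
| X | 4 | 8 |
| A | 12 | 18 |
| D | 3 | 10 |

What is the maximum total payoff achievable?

64

Take W, B, V, X, and D: cost 3 + 9 + 5 + 4 + 3 = 24 ≤ 26, payoff 10 + 18 + 18 + 8 + 10 = 64.
No other feasible combination does better.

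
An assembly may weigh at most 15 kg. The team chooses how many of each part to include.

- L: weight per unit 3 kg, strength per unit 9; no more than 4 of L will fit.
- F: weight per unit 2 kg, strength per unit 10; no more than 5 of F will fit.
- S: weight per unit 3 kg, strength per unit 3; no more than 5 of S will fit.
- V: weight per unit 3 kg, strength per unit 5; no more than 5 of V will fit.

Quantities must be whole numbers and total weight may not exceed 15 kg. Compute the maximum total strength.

1×L and 5×F: weight 13 ≤ 15, strength 1·9 + 5·10 = 59.
2×L and 4×F: weight 14 ≤ 15, strength 2·9 + 4·10 = 58.
Best is 59.

59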